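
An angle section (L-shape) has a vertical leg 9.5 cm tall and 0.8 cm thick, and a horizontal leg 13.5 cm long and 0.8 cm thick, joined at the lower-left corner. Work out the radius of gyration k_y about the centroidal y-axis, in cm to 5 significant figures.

k_y ≈ 4.3435 cm

Break the section into simple shapes (no overlaps), measuring from the bottom-left corner of the bounding box.
Vertical leg: 0.8 × 9.5, A = 7.6 cm², x = 0.4 cm, Ī = 0.4053333 cm⁴.
Horizontal leg (remainder): 12.7 × 0.8, A = 10.16 cm², x = 7.15 cm, Ī = 136.5589 cm⁴.
Centroid: x̄ = ΣA·x / ΣA = 4.261486 cm.
Transfer each piece to the centroidal y-axis using Ī + A·d² with d = x − 4.261486:
  vertical leg: d = -3.861486 cm → contributes +113.7295 cm⁴
  horizontal leg (remainder): d = 2.888514 cm → contributes +221.3289 cm⁴
Total I = 335.0585 cm⁴.
Radius of gyration: k = √(I/A) = √(335.0585 / 17.76) = 4.34349 cm.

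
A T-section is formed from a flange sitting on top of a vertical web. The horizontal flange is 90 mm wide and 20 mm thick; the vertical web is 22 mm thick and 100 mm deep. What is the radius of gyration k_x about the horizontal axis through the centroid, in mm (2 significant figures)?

Split into non-overlapping primitives; take the origin at the lower-left of the bounding box.
Flange: 90 × 20, A = 1 800 mm², y = 110 mm, Ī = 60 000 mm⁴.
Web: 22 × 100, A = 2 200 mm², y = 50 mm, Ī = 1 833 333 mm⁴.
Centroid: ȳ = ΣA·y / ΣA = 77 mm.
Transfer each piece to the horizontal axis through the centroid using Ī + A·d² with d = y − 77:
  flange: d = 33 mm → contributes +2 020 200 mm⁴
  web: d = -27 mm → contributes +3 437 133 mm⁴
Total I = 5 457 333 mm⁴.
Radius of gyration: k = √(I/A) = √(5 457 333 / 4 000) = 36.94 mm.

k_x ≈ 37 mm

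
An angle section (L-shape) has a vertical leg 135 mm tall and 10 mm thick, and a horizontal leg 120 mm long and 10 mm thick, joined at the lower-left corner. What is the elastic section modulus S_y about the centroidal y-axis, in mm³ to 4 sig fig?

Treat the section as a set of non-overlapping primitives; coordinates are from the bounding-box lower-left.
Vertical leg: 10 × 135, A = 1 350 mm², x = 5 mm, Ī = 11 250 mm⁴.
Horizontal leg (remainder): 110 × 10, A = 1 100 mm², x = 65 mm, Ī = 1 109 167 mm⁴.
Centroid: x̄ = ΣA·x / ΣA = 31.9388 mm.
Transfer each piece to the centroidal y-axis using Ī + A·d² with d = x − 31.9388:
  vertical leg: d = -26.9388 mm → contributes +990 942 mm⁴
  horizontal leg (remainder): d = 33.0612 mm → contributes +2 311 516 mm⁴
Total I = 3 302 457 mm⁴.
Extreme fibre distance c = 88.0612 mm; S = I/c = 37501.8 mm³.

S_y ≈ 3.750 × 10⁴ mm³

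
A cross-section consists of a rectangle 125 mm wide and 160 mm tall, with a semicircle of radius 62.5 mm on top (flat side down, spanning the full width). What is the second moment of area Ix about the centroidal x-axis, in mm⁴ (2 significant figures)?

Ix ≈ 9.8 × 10⁷ mm⁴

Decompose the section into non-overlapping parts with the origin at the bottom-left of its bounding rectangle.
Rectangular body: 125 × 160, A = 20 000 mm², y = 80 mm, Ī = 42 666 667 mm⁴.
Semicircular cap: semicircle r = 62.5, A = 6 136 mm², y = 186.5 mm, Ī = 1 674 758 mm⁴.
Centroid: ȳ = ΣA·y / ΣA = 105 mm.
Transfer each piece to the centroidal x-axis using Ī + A·d² with d = y − 105:
  rectangular body: d = -25.01 mm → contributes +55 175 705 mm⁴
  semicircular cap: d = 81.52 mm → contributes +42 447 885 mm⁴
Total I = 97 623 590 mm⁴.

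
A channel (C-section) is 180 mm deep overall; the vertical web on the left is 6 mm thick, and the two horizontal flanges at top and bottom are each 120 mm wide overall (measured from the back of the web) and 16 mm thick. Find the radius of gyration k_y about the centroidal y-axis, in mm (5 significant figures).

Split into non-overlapping primitives; take the origin at the lower-left of the bounding box.
Web: 6 × 180, A = 1 080 mm², x = 3 mm, Ī = 3 240 mm⁴.
Top flange (beyond web): 114 × 16, A = 1 824 mm², x = 63 mm, Ī = 1 975 392 mm⁴.
Bottom flange (beyond web): 114 × 16, A = 1 824 mm², x = 63 mm, Ī = 1 975 392 mm⁴.
Centroid: x̄ = ΣA·x / ΣA = 49.29442 mm.
Transfer each piece to the centroidal y-axis using Ī + A·d² with d = x − 49.29442:
  web: d = -46.29442 mm → contributes +2 317 867 mm⁴
  top flange (beyond web): d = 13.70558 mm → contributes +2 318 018 mm⁴
  bottom flange (beyond web): d = 13.70558 mm → contributes +2 318 018 mm⁴
Total I = 6 953 902 mm⁴.
Radius of gyration: k = √(I/A) = √(6 953 902 / 4 728) = 38.3509 mm.

k_y ≈ 38.351 mm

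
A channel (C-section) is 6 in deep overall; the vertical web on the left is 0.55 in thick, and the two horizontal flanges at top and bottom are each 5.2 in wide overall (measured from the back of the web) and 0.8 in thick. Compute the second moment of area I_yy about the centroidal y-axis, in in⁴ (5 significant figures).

I_yy ≈ 28.943 in⁴

Break the section into simple shapes (no overlaps), measuring from the bottom-left corner of the bounding box.
Web: 0.55 × 6, A = 3.3 in², x = 0.275 in, Ī = 0.0831875 in⁴.
Top flange (beyond web): 4.65 × 0.8, A = 3.72 in², x = 2.875 in, Ī = 6.702975 in⁴.
Bottom flange (beyond web): 4.65 × 0.8, A = 3.72 in², x = 2.875 in, Ī = 6.702975 in⁴.
Centroid: x̄ = ΣA·x / ΣA = 2.076117 in.
Transfer each piece to the centroidal y-axis using Ī + A·d² with d = x − 2.076117:
  web: d = -1.801117 in → contributes +10.78847 in⁴
  top flange (beyond web): d = 0.7988827 in → contributes +9.077129 in⁴
  bottom flange (beyond web): d = 0.7988827 in → contributes +9.077129 in⁴
Total I = 28.94272 in⁴.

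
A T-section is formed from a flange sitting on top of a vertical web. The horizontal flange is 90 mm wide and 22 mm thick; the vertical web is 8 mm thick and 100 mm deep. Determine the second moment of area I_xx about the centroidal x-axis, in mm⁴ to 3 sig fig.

Treat the section as a set of non-overlapping primitives; coordinates are from the bounding-box lower-left.
Flange: 90 × 22, A = 1 980 mm², y = 111 mm, Ī = 79 860 mm⁴.
Web: 8 × 100, A = 800 mm², y = 50 mm, Ī = 666 667 mm⁴.
Centroid: ȳ = ΣA·y / ΣA = 93.446 mm.
Transfer each piece to the centroidal x-axis using Ī + A·d² with d = y − 93.446:
  flange: d = 17.554 mm → contributes +689 980 mm⁴
  web: d = -43.446 mm → contributes +2 176 714 mm⁴
Total I = 2 866 694 mm⁴.

I_xx ≈ 2.87 × 10⁶ mm⁴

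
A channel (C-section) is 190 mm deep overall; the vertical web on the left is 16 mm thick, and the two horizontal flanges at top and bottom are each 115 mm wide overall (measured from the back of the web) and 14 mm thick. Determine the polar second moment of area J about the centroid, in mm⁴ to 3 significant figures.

Split into non-overlapping primitives; take the origin at the lower-left of the bounding box.
Web: 16 × 190, A = 3 040 mm², y = 95 mm, Ī = 9 145 333 mm⁴.
Top flange (beyond web): 99 × 14, A = 1 386 mm², y = 183 mm, Ī = 22 638 mm⁴.
Bottom flange (beyond web): 99 × 14, A = 1 386 mm², y = 7 mm, Ī = 22 638 mm⁴.
By symmetry the centroid is at mid-height, ȳ = 95 mm.
Transfer each piece to the centroidal x-axis using Ī + A·d² with d = y − 95:
  web: d = 0 mm → contributes +9 145 333 mm⁴
  top flange (beyond web): d = 88 mm → contributes +10 755 822 mm⁴
  bottom flange (beyond web): d = -88 mm → contributes +10 755 822 mm⁴
Total I = 30 656 977 mm⁴.
For the y-axis: x̄ = 35.424 mm.
Repeating about the centroidal y-axis gives I_y = 7 122 651 mm⁴.
Polar second moment: J = I_x + I_y = 37 779 628 mm⁴.

J ≈ 3.78 × 10⁷ mm⁴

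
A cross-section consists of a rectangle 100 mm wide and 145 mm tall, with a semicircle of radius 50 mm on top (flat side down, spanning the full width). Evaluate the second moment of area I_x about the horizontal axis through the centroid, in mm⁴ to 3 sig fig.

I_x ≈ 5.32 × 10⁷ mm⁴

Decompose the section into non-overlapping parts with the origin at the bottom-left of its bounding rectangle.
Rectangular body: 100 × 145, A = 14 500 mm², y = 72.5 mm, Ī = 25 405 208 mm⁴.
Semicircular cap: semicircle r = 50, A = 3 927 mm², y = 166.22 mm, Ī = 685 981 mm⁴.
Centroid: ȳ = ΣA·y / ΣA = 92.473 mm.
Transfer each piece to the horizontal axis through the centroid using Ī + A·d² with d = y − 92.473:
  rectangular body: d = -19.973 mm → contributes +31 189 492 mm⁴
  semicircular cap: d = 73.748 mm → contributes +22 043 840 mm⁴
Total I = 53 233 332 mm⁴.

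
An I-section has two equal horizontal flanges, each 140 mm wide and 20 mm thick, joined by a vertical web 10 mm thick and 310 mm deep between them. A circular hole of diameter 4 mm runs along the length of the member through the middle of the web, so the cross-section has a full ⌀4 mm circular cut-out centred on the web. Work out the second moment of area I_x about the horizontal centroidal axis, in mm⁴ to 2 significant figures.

Treat the section as a set of non-overlapping primitives; coordinates are from the bounding-box lower-left.
Bottom flange: 140 × 20, A = 2 800 mm², y = 10 mm, Ī = 93 333 mm⁴.
Web: 10 × 310, A = 3 100 mm², y = 175 mm, Ī = 24 825 833 mm⁴.
Top flange: 140 × 20, A = 2 800 mm², y = 340 mm, Ī = 93 333 mm⁴.
Hole (subtracted): ⌀4, A = 12.57 mm², y = 175 mm, Ī = 12.57 mm⁴.
By symmetry the centroid is at mid-height, ȳ = 175 mm.
Transfer each piece to the horizontal centroidal axis using Ī + A·d² with d = y − 175:
  bottom flange: d = -165 mm → contributes +76 323 333 mm⁴
  web: d = 0 mm → contributes +24 825 833 mm⁴
  top flange: d = 165 mm → contributes +76 323 333 mm⁴
  hole: d = 0 mm → contributes −12.57 mm⁴
Total I = 177 472 487 mm⁴.

I_x ≈ 1.8 × 10⁸ mm⁴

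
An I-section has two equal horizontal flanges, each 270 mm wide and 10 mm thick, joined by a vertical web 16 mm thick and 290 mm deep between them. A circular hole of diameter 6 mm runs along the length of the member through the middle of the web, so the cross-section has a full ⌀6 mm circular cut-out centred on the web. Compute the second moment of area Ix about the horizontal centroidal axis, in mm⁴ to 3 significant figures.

Ix ≈ 1.54 × 10⁸ mm⁴

Split into non-overlapping primitives; take the origin at the lower-left of the bounding box.
Bottom flange: 270 × 10, A = 2 700 mm², y = 5 mm, Ī = 22 500 mm⁴.
Web: 16 × 290, A = 4 640 mm², y = 155 mm, Ī = 32 518 667 mm⁴.
Top flange: 270 × 10, A = 2 700 mm², y = 305 mm, Ī = 22 500 mm⁴.
Hole (subtracted): ⌀6, A = 28.274 mm², y = 155 mm, Ī = 63.617 mm⁴.
By symmetry the centroid is at mid-height, ȳ = 155 mm.
Transfer each piece to the horizontal centroidal axis using Ī + A·d² with d = y − 155:
  bottom flange: d = -150 mm → contributes +60 772 500 mm⁴
  web: d = 0 mm → contributes +32 518 667 mm⁴
  top flange: d = 150 mm → contributes +60 772 500 mm⁴
  hole: d = 0 mm → contributes −63.617 mm⁴
Total I = 154 063 603 mm⁴.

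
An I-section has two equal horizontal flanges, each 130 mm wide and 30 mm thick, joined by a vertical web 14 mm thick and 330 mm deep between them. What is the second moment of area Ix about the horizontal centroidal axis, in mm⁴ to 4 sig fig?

Treat the section as a set of non-overlapping primitives; coordinates are from the bounding-box lower-left.
Bottom flange: 130 × 30, A = 3 900 mm², y = 15 mm, Ī = 292 500 mm⁴.
Web: 14 × 330, A = 4 620 mm², y = 195 mm, Ī = 41 926 500 mm⁴.
Top flange: 130 × 30, A = 3 900 mm², y = 375 mm, Ī = 292 500 mm⁴.
By symmetry the centroid is at mid-height, ȳ = 195 mm.
Transfer each piece to the horizontal centroidal axis using Ī + A·d² with d = y − 195:
  bottom flange: d = -180 mm → contributes +126 652 500 mm⁴
  web: d = 0 mm → contributes +41 926 500 mm⁴
  top flange: d = 180 mm → contributes +126 652 500 mm⁴
Total I = 295 231 500 mm⁴.

Ix ≈ 2.952 × 10⁸ mm⁴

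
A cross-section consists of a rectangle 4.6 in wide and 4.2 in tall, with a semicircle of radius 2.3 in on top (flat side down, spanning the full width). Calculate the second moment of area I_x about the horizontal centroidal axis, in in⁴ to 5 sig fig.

I_x ≈ 86.454 in⁴

Break the section into simple shapes (no overlaps), measuring from the bottom-left corner of the bounding box.
Rectangular body: 4.6 × 4.2, A = 19.32 in², y = 2.1 in, Ī = 28.4004 in⁴.
Semicircular cap: semicircle r = 2.3, A = 8.309513 in², y = 5.17615 in, Ī = 3.07145 in⁴.
Centroid: ȳ = ΣA·y / ΣA = 3.025145 in.
Transfer each piece to the horizontal centroidal axis using Ī + A·d² with d = y − 3.025145:
  rectangular body: d = -0.9251452 in → contributes +44.93626 in⁴
  semicircular cap: d = 2.151005 in → contributes +41.5181 in⁴
Total I = 86.45436 in⁴.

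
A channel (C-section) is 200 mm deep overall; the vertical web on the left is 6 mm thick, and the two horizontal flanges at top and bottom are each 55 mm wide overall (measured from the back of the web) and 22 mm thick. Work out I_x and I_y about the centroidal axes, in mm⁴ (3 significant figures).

Treat the section as a set of non-overlapping primitives; coordinates are from the bounding-box lower-left.
Web: 6 × 200, A = 1 200 mm², y = 100 mm, Ī = 4 000 000 mm⁴.
Top flange (beyond web): 49 × 22, A = 1 078 mm², y = 189 mm, Ī = 43 479 mm⁴.
Bottom flange (beyond web): 49 × 22, A = 1 078 mm², y = 11 mm, Ī = 43 479 mm⁴.
By symmetry the centroid is at mid-height, ȳ = 100 mm.
Transfer each piece to the centroidal x-axis using Ī + A·d² with d = y − 100:
  web: d = 0 mm → contributes +4 000 000 mm⁴
  top flange (beyond web): d = 89 mm → contributes +8 582 317 mm⁴
  bottom flange (beyond web): d = -89 mm → contributes +8 582 317 mm⁴
Total I = 21 164 635 mm⁴.
For the y-axis: x̄ = 20.667 mm.
Repeating about the centroidal y-axis gives I_y = 1 017 986 mm⁴.

I_x ≈ 2.12 × 10⁷ mm⁴, I_y ≈ 1.02 × 10⁶ mm⁴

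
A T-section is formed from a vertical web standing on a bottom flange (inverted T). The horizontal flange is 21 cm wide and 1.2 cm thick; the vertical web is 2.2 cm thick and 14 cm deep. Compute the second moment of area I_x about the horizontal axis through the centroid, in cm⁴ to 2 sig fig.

Decompose the section into non-overlapping parts with the origin at the bottom-left of its bounding rectangle.
Flange: 21 × 1.2, A = 25.2 cm², y = 0.6 cm, Ī = 3.024 cm⁴.
Web: 2.2 × 14, A = 30.8 cm², y = 8.2 cm, Ī = 503.1 cm⁴.
Centroid: ȳ = ΣA·y / ΣA = 4.78 cm.
Transfer each piece to the horizontal axis through the centroid using Ī + A·d² with d = y − 4.78:
  flange: d = -4.18 cm → contributes +443.3 cm⁴
  web: d = 3.42 cm → contributes +863.3 cm⁴
Total I = 1 307 cm⁴.

I_x ≈ 1300 cm⁴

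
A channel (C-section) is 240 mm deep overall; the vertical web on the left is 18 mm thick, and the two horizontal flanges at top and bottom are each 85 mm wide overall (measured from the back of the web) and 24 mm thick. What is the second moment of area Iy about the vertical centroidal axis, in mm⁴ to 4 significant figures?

Split into non-overlapping primitives; take the origin at the lower-left of the bounding box.
Web: 18 × 240, A = 4 320 mm², x = 9 mm, Ī = 116 640 mm⁴.
Top flange (beyond web): 67 × 24, A = 1 608 mm², x = 51.5 mm, Ī = 601 526 mm⁴.
Bottom flange (beyond web): 67 × 24, A = 1 608 mm², x = 51.5 mm, Ī = 601 526 mm⁴.
Centroid: x̄ = ΣA·x / ΣA = 27.1369 mm.
Transfer each piece to the vertical centroidal axis using Ī + A·d² with d = x − 27.1369:
  web: d = -18.1369 mm → contributes +1 537 698 mm⁴
  top flange (beyond web): d = 24.3631 mm → contributes +1 555 968 mm⁴
  bottom flange (beyond web): d = 24.3631 mm → contributes +1 555 968 mm⁴
Total I = 4 649 635 mm⁴.

Iy ≈ 4.650 × 10⁶ mm⁴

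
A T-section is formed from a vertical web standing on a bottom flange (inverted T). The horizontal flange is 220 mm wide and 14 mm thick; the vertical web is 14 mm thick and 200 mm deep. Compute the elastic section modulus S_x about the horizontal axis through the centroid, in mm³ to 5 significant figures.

S_x ≈ 1.6774 × 10⁵ mm³

Split into non-overlapping primitives; take the origin at the lower-left of the bounding box.
Flange: 220 × 14, A = 3 080 mm², y = 7 mm, Ī = 50306.67 mm⁴.
Web: 14 × 200, A = 2 800 mm², y = 114 mm, Ī = 9 333 333 mm⁴.
Centroid: ȳ = ΣA·y / ΣA = 57.95238 mm.
Transfer each piece to the horizontal axis through the centroid using Ī + A·d² with d = y − 57.95238:
  flange: d = -50.95238 mm → contributes +8 046 434 mm⁴
  web: d = 56.04762 mm → contributes +18 129 073 mm⁴
Total I = 26 175 507 mm⁴.
Extreme fibre distance c = 156.0476 mm; S = I/c = 167740.5 mm³.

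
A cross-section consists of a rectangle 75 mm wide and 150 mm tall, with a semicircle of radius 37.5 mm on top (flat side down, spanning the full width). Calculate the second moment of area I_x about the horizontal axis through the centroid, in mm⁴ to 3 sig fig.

I_x ≈ 3.66 × 10⁷ mm⁴

Decompose the section into non-overlapping parts with the origin at the bottom-left of its bounding rectangle.
Rectangular body: 75 × 150, A = 11 250 mm², y = 75 mm, Ī = 21 093 750 mm⁴.
Semicircular cap: semicircle r = 37.5, A = 2208.9 mm², y = 165.92 mm, Ī = 217 049 mm⁴.
Centroid: ȳ = ΣA·y / ΣA = 89.921 mm.
Transfer each piece to the horizontal axis through the centroid using Ī + A·d² with d = y − 89.921:
  rectangular body: d = -14.921 mm → contributes +23 598 544 mm⁴
  semicircular cap: d = 75.994 mm → contributes +12 973 857 mm⁴
Total I = 36 572 401 mm⁴.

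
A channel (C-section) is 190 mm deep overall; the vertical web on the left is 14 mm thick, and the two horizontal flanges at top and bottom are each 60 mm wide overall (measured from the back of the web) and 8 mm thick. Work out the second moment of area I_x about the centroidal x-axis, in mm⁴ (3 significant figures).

Decompose the section into non-overlapping parts with the origin at the bottom-left of its bounding rectangle.
Web: 14 × 190, A = 2 660 mm², y = 95 mm, Ī = 8 002 167 mm⁴.
Top flange (beyond web): 46 × 8, A = 368 mm², y = 186 mm, Ī = 1962.7 mm⁴.
Bottom flange (beyond web): 46 × 8, A = 368 mm², y = 4 mm, Ī = 1962.7 mm⁴.
By symmetry the centroid is at mid-height, ȳ = 95 mm.
Transfer each piece to the centroidal x-axis using Ī + A·d² with d = y − 95:
  web: d = 0 mm → contributes +8 002 167 mm⁴
  top flange (beyond web): d = 91 mm → contributes +3 049 371 mm⁴
  bottom flange (beyond web): d = -91 mm → contributes +3 049 371 mm⁴
Total I = 14 100 908 mm⁴.

I_x ≈ 1.41 × 10⁷ mm⁴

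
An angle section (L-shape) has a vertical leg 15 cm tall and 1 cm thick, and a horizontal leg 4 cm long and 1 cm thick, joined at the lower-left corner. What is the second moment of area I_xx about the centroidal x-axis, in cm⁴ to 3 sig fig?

Split into non-overlapping primitives; take the origin at the lower-left of the bounding box.
Vertical leg: 1 × 15, A = 15 cm², y = 7.5 cm, Ī = 281.25 cm⁴.
Horizontal leg (remainder): 3 × 1, A = 3 cm², y = 0.5 cm, Ī = 0.25 cm⁴.
Centroid: ȳ = ΣA·y / ΣA = 6.3333 cm.
Transfer each piece to the centroidal x-axis using Ī + A·d² with d = y − 6.3333:
  vertical leg: d = 1.1667 cm → contributes +301.67 cm⁴
  horizontal leg (remainder): d = -5.8333 cm → contributes +102.33 cm⁴
Total I = 404 cm⁴.

I_xx ≈ 404 cm⁴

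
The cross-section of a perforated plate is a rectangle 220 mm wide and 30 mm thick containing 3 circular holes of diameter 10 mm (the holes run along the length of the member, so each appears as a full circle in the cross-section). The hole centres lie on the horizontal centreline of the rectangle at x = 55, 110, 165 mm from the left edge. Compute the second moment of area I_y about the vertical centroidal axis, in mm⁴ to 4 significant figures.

I_y ≈ 2.614 × 10⁷ mm⁴

Decompose the section into non-overlapping parts with the origin at the bottom-left of its bounding rectangle.
Plate: 220 × 30, A = 6 600 mm², x = 110 mm, Ī = 26 620 000 mm⁴.
Hole 1 (subtracted): ⌀10, A = 78.5398 mm², x = 55 mm, Ī = 490.874 mm⁴.
Hole 2 (subtracted): ⌀10, A = 78.5398 mm², x = 110 mm, Ī = 490.874 mm⁴.
Hole 3 (subtracted): ⌀10, A = 78.5398 mm², x = 165 mm, Ī = 490.874 mm⁴.
By symmetry the centroid is at mid-width, x̄ = 110 mm.
Transfer each piece to the vertical centroidal axis using Ī + A·d² with d = x − 110:
  plate: d = 0 mm → contributes +26 620 000 mm⁴
  hole 1: d = -55 mm → contributes −238 074 mm⁴
  hole 2: d = 0 mm → contributes −490.874 mm⁴
  hole 3: d = 55 mm → contributes −238 074 mm⁴
Total I = 26 143 361 mm⁴.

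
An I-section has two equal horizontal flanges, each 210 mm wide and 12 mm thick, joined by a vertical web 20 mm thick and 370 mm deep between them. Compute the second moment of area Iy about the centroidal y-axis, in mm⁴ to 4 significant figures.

Iy ≈ 1.877 × 10⁷ mm⁴

Split into non-overlapping primitives; take the origin at the lower-left of the bounding box.
Bottom flange: 210 × 12, A = 2 520 mm², x = 105 mm, Ī = 9 261 000 mm⁴.
Web: 20 × 370, A = 7 400 mm², x = 105 mm, Ī = 246 667 mm⁴.
Top flange: 210 × 12, A = 2 520 mm², x = 105 mm, Ī = 9 261 000 mm⁴.
By symmetry the centroid is at mid-width, x̄ = 105 mm.
All pieces are centred on the centroidal y-axis, so I = ΣĪ = 18 768 667 mm⁴.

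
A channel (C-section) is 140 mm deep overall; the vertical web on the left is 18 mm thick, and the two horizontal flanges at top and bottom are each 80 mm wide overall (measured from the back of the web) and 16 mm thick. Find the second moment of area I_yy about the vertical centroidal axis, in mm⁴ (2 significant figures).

I_yy ≈ 2.5 × 10⁶ mm⁴

Treat the section as a set of non-overlapping primitives; coordinates are from the bounding-box lower-left.
Web: 18 × 140, A = 2 520 mm², x = 9 mm, Ī = 68 040 mm⁴.
Top flange (beyond web): 62 × 16, A = 992 mm², x = 49 mm, Ī = 317 771 mm⁴.
Bottom flange (beyond web): 62 × 16, A = 992 mm², x = 49 mm, Ī = 317 771 mm⁴.
Centroid: x̄ = ΣA·x / ΣA = 26.62 mm.
Transfer each piece to the vertical centroidal axis using Ī + A·d² with d = x − 26.62:
  web: d = -17.62 mm → contributes +850 401 mm⁴
  top flange (beyond web): d = 22.38 mm → contributes +814 633 mm⁴
  bottom flange (beyond web): d = 22.38 mm → contributes +814 633 mm⁴
Total I = 2 479 667 mm⁴.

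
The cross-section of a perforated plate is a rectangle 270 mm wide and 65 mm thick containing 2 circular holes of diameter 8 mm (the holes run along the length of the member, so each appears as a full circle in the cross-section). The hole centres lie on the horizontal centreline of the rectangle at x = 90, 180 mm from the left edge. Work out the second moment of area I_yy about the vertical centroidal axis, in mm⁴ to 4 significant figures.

I_yy ≈ 1.064 × 10⁸ mm⁴

Break the section into simple shapes (no overlaps), measuring from the bottom-left corner of the bounding box.
Plate: 270 × 65, A = 17 550 mm², x = 135 mm, Ī = 106 616 250 mm⁴.
Hole 1 (subtracted): ⌀8, A = 50.2655 mm², x = 90 mm, Ī = 201.062 mm⁴.
Hole 2 (subtracted): ⌀8, A = 50.2655 mm², x = 180 mm, Ī = 201.062 mm⁴.
By symmetry the centroid is at mid-width, x̄ = 135 mm.
Transfer each piece to the vertical centroidal axis using Ī + A·d² with d = x − 135:
  plate: d = 0 mm → contributes +106 616 250 mm⁴
  hole 1: d = -45 mm → contributes −101 989 mm⁴
  hole 2: d = 45 mm → contributes −101 989 mm⁴
Total I = 106 412 273 mm⁴.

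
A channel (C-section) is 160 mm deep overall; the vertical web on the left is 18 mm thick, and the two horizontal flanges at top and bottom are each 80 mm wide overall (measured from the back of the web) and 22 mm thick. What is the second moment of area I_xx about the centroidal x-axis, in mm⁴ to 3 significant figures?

I_xx ≈ 1.92 × 10⁷ mm⁴

Split into non-overlapping primitives; take the origin at the lower-left of the bounding box.
Web: 18 × 160, A = 2 880 mm², y = 80 mm, Ī = 6 144 000 mm⁴.
Top flange (beyond web): 62 × 22, A = 1 364 mm², y = 149 mm, Ī = 55 015 mm⁴.
Bottom flange (beyond web): 62 × 22, A = 1 364 mm², y = 11 mm, Ī = 55 015 mm⁴.
By symmetry the centroid is at mid-height, ȳ = 80 mm.
Transfer each piece to the centroidal x-axis using Ī + A·d² with d = y − 80:
  web: d = 0 mm → contributes +6 144 000 mm⁴
  top flange (beyond web): d = 69 mm → contributes +6 549 019 mm⁴
  bottom flange (beyond web): d = -69 mm → contributes +6 549 019 mm⁴
Total I = 19 242 037 mm⁴.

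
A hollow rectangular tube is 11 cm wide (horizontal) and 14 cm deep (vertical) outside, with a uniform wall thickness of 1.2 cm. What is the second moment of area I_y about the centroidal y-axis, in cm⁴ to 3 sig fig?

Break the section into simple shapes (no overlaps), measuring from the bottom-left corner of the bounding box.
Outer rectangle: 11 × 14, A = 154 cm², x = 5.5 cm, Ī = 1552.8 cm⁴.
Inner void (subtracted): 8.6 × 11.6, A = 99.76 cm², x = 5.5 cm, Ī = 614.85 cm⁴.
By symmetry the centroid is at mid-width, x̄ = 5.5 cm.
All pieces are centred on the centroidal y-axis, so I = ΣĪ (holes subtracted) = 937.98 cm⁴.

I_y ≈ 938 cm⁴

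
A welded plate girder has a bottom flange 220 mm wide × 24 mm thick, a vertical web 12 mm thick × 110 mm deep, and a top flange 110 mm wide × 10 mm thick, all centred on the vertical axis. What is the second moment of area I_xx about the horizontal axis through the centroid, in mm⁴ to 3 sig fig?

Decompose the section into non-overlapping parts with the origin at the bottom-left of its bounding rectangle.
Bottom plate: 220 × 24, A = 5 280 mm², y = 12 mm, Ī = 253 440 mm⁴.
Web plate: 12 × 110, A = 1 320 mm², y = 79 mm, Ī = 1 331 000 mm⁴.
Top plate: 110 × 10, A = 1 100 mm², y = 139 mm, Ī = 9166.7 mm⁴.
Centroid: ȳ = ΣA·y / ΣA = 41.629 mm.
Transfer each piece to the horizontal axis through the centroid using Ī + A·d² with d = y − 41.629:
  bottom plate: d = -29.629 mm → contributes +4 888 500 mm⁴
  web plate: d = 37.371 mm → contributes +3 174 543 mm⁴
  top plate: d = 97.371 mm → contributes +10 438 481 mm⁴
Total I = 18 501 524 mm⁴.

I_xx ≈ 1.85 × 10⁷ mm⁴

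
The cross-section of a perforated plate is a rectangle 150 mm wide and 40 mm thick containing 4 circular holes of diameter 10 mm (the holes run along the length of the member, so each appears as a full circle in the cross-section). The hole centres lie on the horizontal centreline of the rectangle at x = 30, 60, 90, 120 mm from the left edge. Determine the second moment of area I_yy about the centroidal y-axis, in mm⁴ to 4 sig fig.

I_yy ≈ 1.089 × 10⁷ mm⁴

Treat the section as a set of non-overlapping primitives; coordinates are from the bounding-box lower-left.
Plate: 150 × 40, A = 6 000 mm², x = 75 mm, Ī = 11 250 000 mm⁴.
Hole 1 (subtracted): ⌀10, A = 78.5398 mm², x = 30 mm, Ī = 490.874 mm⁴.
Hole 2 (subtracted): ⌀10, A = 78.5398 mm², x = 60 mm, Ī = 490.874 mm⁴.
Hole 3 (subtracted): ⌀10, A = 78.5398 mm², x = 90 mm, Ī = 490.874 mm⁴.
Hole 4 (subtracted): ⌀10, A = 78.5398 mm², x = 120 mm, Ī = 490.874 mm⁴.
By symmetry the centroid is at mid-width, x̄ = 75 mm.
Transfer each piece to the centroidal y-axis using Ī + A·d² with d = x − 75:
  plate: d = 0 mm → contributes +11 250 000 mm⁴
  hole 1: d = -45 mm → contributes −159 534 mm⁴
  hole 2: d = -15 mm → contributes −18162.3 mm⁴
  hole 3: d = 15 mm → contributes −18162.3 mm⁴
  hole 4: d = 45 mm → contributes −159 534 mm⁴
Total I = 10 894 607 mm⁴.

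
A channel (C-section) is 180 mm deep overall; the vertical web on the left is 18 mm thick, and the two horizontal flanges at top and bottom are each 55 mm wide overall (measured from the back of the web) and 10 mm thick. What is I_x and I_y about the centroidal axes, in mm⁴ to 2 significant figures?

I_x ≈ 1.4 × 10⁷ mm⁴, I_y ≈ 6.3 × 10⁵ mm⁴

Treat the section as a set of non-overlapping primitives; coordinates are from the bounding-box lower-left.
Web: 18 × 180, A = 3 240 mm², y = 90 mm, Ī = 8 748 000 mm⁴.
Top flange (beyond web): 37 × 10, A = 370 mm², y = 175 mm, Ī = 3 083 mm⁴.
Bottom flange (beyond web): 37 × 10, A = 370 mm², y = 5 mm, Ī = 3 083 mm⁴.
By symmetry the centroid is at mid-height, ȳ = 90 mm.
Transfer each piece to the centroidal x-axis using Ī + A·d² with d = y − 90:
  web: d = 0 mm → contributes +8 748 000 mm⁴
  top flange (beyond web): d = 85 mm → contributes +2 676 333 mm⁴
  bottom flange (beyond web): d = -85 mm → contributes +2 676 333 mm⁴
Total I = 14 100 667 mm⁴.
For the y-axis: x̄ = 14.11 mm.
Repeating about the centroidal y-axis gives I_y = 627 476 mm⁴.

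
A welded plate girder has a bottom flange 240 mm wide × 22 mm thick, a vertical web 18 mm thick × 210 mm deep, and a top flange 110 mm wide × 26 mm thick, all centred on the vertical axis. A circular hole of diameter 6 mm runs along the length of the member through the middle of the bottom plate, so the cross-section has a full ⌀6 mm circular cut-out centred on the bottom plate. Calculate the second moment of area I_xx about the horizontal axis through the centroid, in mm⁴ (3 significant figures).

I_xx ≈ 1.19 × 10⁸ mm⁴

Split into non-overlapping primitives; take the origin at the lower-left of the bounding box.
Bottom plate: 240 × 22, A = 5 280 mm², y = 11 mm, Ī = 212 960 mm⁴.
Web plate: 18 × 210, A = 3 780 mm², y = 127 mm, Ī = 13 891 500 mm⁴.
Top plate: 110 × 26, A = 2 860 mm², y = 245 mm, Ī = 161 113 mm⁴.
Hole (subtracted): ⌀6, A = 28.274 mm², y = 11 mm, Ī = 63.617 mm⁴.
Centroid: ȳ = ΣA·y / ΣA = 104.15 mm.
Transfer each piece to the horizontal axis through the centroid using Ī + A·d² with d = y − 104.15:
  bottom plate: d = -93.15 mm → contributes +46 027 587 mm⁴
  web plate: d = 22.85 mm → contributes +15 865 039 mm⁴
  top plate: d = 140.85 mm → contributes +56 899 470 mm⁴
  hole: d = -93.15 mm → contributes −245 400 mm⁴
Total I = 118 546 696 mm⁴.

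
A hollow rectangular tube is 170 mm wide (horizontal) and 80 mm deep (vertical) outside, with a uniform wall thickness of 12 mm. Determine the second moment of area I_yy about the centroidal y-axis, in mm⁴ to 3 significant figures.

I_yy ≈ 1.82 × 10⁷ mm⁴

Break the section into simple shapes (no overlaps), measuring from the bottom-left corner of the bounding box.
Outer rectangle: 170 × 80, A = 13 600 mm², x = 85 mm, Ī = 32 753 333 mm⁴.
Inner void (subtracted): 146 × 56, A = 8 176 mm², x = 85 mm, Ī = 14 523 301 mm⁴.
By symmetry the centroid is at mid-width, x̄ = 85 mm.
All pieces are centred on the centroidal y-axis, so I = ΣĪ (holes subtracted) = 18 230 032 mm⁴.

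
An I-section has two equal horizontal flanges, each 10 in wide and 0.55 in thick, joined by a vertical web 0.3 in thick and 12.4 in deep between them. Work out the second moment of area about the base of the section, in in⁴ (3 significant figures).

I_base ≈ 1180 in⁴

Break the section into simple shapes (no overlaps), measuring from the bottom-left corner of the bounding box.
Bottom flange: 10 × 0.55, A = 5.5 in², y = 0.275 in, Ī = 0.13865 in⁴.
Web: 0.3 × 12.4, A = 3.72 in², y = 6.75 in, Ī = 47.666 in⁴.
Top flange: 10 × 0.55, A = 5.5 in², y = 13.225 in, Ī = 0.13865 in⁴.
Transfer each piece to the bottom edge using Ī + A·d² with d = y − 0:
  bottom flange: d = 0.275 in → contributes +0.55458 in⁴
  web: d = 6.75 in → contributes +217.16 in⁴
  top flange: d = 13.225 in → contributes +962.09 in⁴
Total I = 1179.8 in⁴.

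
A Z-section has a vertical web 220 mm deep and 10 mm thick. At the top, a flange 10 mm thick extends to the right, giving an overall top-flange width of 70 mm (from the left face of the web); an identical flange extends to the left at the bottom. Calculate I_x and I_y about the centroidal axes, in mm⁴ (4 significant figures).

Break the section into simple shapes (no overlaps), measuring from the bottom-left corner of the bounding box.
Web: 10 × 220, A = 2 200 mm², y = 110 mm, Ī = 8 873 333 mm⁴.
Top flange (beyond web): 60 × 10, A = 600 mm², y = 215 mm, Ī = 5 000 mm⁴.
Bottom flange (beyond web): 60 × 10, A = 600 mm², y = 5 mm, Ī = 5 000 mm⁴.
Centroid: ȳ = ΣA·y / ΣA = 110 mm.
Transfer each piece to the centroidal x-axis using Ī + A·d² with d = y − 110:
  web: d = 0 mm → contributes +8 873 333 mm⁴
  top flange (beyond web): d = 105 mm → contributes +6 620 000 mm⁴
  bottom flange (beyond web): d = -105 mm → contributes +6 620 000 mm⁴
Total I = 22 113 333 mm⁴.
For the y-axis: x̄ = 65 mm.
Repeating about the centroidal y-axis gives I_y = 1 848 333 mm⁴.

I_x ≈ 2.211 × 10⁷ mm⁴, I_y ≈ 1.848 × 10⁶ mm⁴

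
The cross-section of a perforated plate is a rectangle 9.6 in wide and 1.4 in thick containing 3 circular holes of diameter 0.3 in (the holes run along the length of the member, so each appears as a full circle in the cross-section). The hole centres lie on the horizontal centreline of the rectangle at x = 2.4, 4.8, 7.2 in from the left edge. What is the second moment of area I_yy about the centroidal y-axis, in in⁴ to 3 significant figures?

Treat the section as a set of non-overlapping primitives; coordinates are from the bounding-box lower-left.
Plate: 9.6 × 1.4, A = 13.44 in², x = 4.8 in, Ī = 103.22 in⁴.
Hole 1 (subtracted): ⌀0.3, A = 0.070686 in², x = 2.4 in, Ī = 0.00039761 in⁴.
Hole 2 (subtracted): ⌀0.3, A = 0.070686 in², x = 4.8 in, Ī = 0.00039761 in⁴.
Hole 3 (subtracted): ⌀0.3, A = 0.070686 in², x = 7.2 in, Ī = 0.00039761 in⁴.
By symmetry the centroid is at mid-width, x̄ = 4.8 in.
Transfer each piece to the centroidal y-axis using Ī + A·d² with d = x − 4.8:
  plate: d = 0 in → contributes +103.22 in⁴
  hole 1: d = -2.4 in → contributes −0.40755 in⁴
  hole 2: d = 0 in → contributes −0.00039761 in⁴
  hole 3: d = 2.4 in → contributes −0.40755 in⁴
Total I = 102.4 in⁴.

I_yy ≈ 102 in⁴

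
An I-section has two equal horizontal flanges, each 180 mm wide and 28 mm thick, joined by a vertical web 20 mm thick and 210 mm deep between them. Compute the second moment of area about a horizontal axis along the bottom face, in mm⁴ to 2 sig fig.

Split into non-overlapping primitives; take the origin at the lower-left of the bounding box.
Bottom flange: 180 × 28, A = 5 040 mm², y = 14 mm, Ī = 329 280 mm⁴.
Web: 20 × 210, A = 4 200 mm², y = 133 mm, Ī = 15 435 000 mm⁴.
Top flange: 180 × 28, A = 5 040 mm², y = 252 mm, Ī = 329 280 mm⁴.
Transfer each piece to the bottom edge using Ī + A·d² with d = y − 0:
  bottom flange: d = 14 mm → contributes +1 317 120 mm⁴
  web: d = 133 mm → contributes +89 728 800 mm⁴
  top flange: d = 252 mm → contributes +320 389 440 mm⁴
Total I = 411 435 360 mm⁴.

I_base ≈ 4.1 × 10⁸ mm⁴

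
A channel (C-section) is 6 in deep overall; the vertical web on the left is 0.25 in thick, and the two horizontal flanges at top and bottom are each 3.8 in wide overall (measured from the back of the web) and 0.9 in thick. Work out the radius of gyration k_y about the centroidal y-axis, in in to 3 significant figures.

Break the section into simple shapes (no overlaps), measuring from the bottom-left corner of the bounding box.
Web: 0.25 × 6, A = 1.5 in², x = 0.125 in, Ī = 0.0078125 in⁴.
Top flange (beyond web): 3.55 × 0.9, A = 3.195 in², x = 2.025 in, Ī = 3.3554 in⁴.
Bottom flange (beyond web): 3.55 × 0.9, A = 3.195 in², x = 2.025 in, Ī = 3.3554 in⁴.
Centroid: x̄ = ΣA·x / ΣA = 1.6638 in.
Transfer each piece to the centroidal y-axis using Ī + A·d² with d = x − 1.6638:
  web: d = -1.5388 in → contributes +3.5596 in⁴
  top flange (beyond web): d = 0.36122 in → contributes +3.7723 in⁴
  bottom flange (beyond web): d = 0.36122 in → contributes +3.7723 in⁴
Total I = 11.104 in⁴.
Radius of gyration: k = √(I/A) = √(11.104 / 7.89) = 1.1863 in.

k_y ≈ 1.19 in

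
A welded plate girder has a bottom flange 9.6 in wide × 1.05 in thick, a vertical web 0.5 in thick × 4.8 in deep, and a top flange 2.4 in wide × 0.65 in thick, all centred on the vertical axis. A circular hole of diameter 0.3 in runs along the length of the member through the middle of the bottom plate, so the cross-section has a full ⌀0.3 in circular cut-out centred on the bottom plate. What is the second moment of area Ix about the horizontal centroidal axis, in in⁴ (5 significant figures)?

Split into non-overlapping primitives; take the origin at the lower-left of the bounding box.
Bottom plate: 9.6 × 1.05, A = 10.08 in², y = 0.525 in, Ī = 0.9261 in⁴.
Web plate: 0.5 × 4.8, A = 2.4 in², y = 3.45 in, Ī = 4.608 in⁴.
Top plate: 2.4 × 0.65, A = 1.56 in², y = 6.175 in, Ī = 0.054925 in⁴.
Hole (subtracted): ⌀0.3, A = 0.07068583 in², y = 0.525 in, Ī = 0.0003976078 in⁴.
Centroid: ȳ = ΣA·y / ΣA = 1.658484 in.
Transfer each piece to the horizontal centroidal axis using Ī + A·d² with d = y − 1.658484:
  bottom plate: d = -1.133484 in → contributes +13.87675 in⁴
  web plate: d = 1.791516 in → contributes +12.31087 in⁴
  top plate: d = 4.516516 in → contributes +31.87723 in⁴
  hole: d = -1.133484 in → contributes −0.09121384 in⁴
Total I = 57.97364 in⁴.

Ix ≈ 57.974 in⁴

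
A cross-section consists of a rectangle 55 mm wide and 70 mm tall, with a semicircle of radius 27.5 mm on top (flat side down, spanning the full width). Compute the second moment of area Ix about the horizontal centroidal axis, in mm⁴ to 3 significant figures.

Decompose the section into non-overlapping parts with the origin at the bottom-left of its bounding rectangle.
Rectangular body: 55 × 70, A = 3 850 mm², y = 35 mm, Ī = 1 572 083 mm⁴.
Semicircular cap: semicircle r = 27.5, A = 1187.9 mm², y = 81.671 mm, Ī = 62 772 mm⁴.
Centroid: ȳ = ΣA·y / ΣA = 46.005 mm.
Transfer each piece to the horizontal centroidal axis using Ī + A·d² with d = y − 46.005:
  rectangular body: d = -11.005 mm → contributes +2 038 346 mm⁴
  semicircular cap: d = 35.666 mm → contributes +1 573 916 mm⁴
Total I = 3 612 262 mm⁴.

Ix ≈ 3.61 × 10⁶ mm⁴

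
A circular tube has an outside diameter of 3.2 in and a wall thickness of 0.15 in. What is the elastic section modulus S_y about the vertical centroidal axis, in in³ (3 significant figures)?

S_y ≈ 1.05 in³

Break the section into simple shapes (no overlaps), measuring from the bottom-left corner of the bounding box.
Outer circle: ⌀3.2, A = 8.0425 in², x = 1.6 in, Ī = 5.1472 in⁴.
Bore (subtracted): ⌀2.9, A = 6.6052 in², x = 1.6 in, Ī = 3.4719 in⁴.
By symmetry the centroid is at mid-width, x̄ = 1.6 in.
All pieces are centred on the vertical centroidal axis, so I = ΣĪ (holes subtracted) = 1.6753 in⁴.
Extreme fibre distance c = 1.6 in; S = I/c = 1.0471 in³.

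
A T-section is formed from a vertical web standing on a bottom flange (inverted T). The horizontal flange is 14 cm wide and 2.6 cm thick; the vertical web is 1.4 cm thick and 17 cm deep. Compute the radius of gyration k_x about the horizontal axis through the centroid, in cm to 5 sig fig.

k_x ≈ 5.7289 cm

Break the section into simple shapes (no overlaps), measuring from the bottom-left corner of the bounding box.
Flange: 14 × 2.6, A = 36.4 cm², y = 1.3 cm, Ī = 20.50533 cm⁴.
Web: 1.4 × 17, A = 23.8 cm², y = 11.1 cm, Ī = 573.1833 cm⁴.
Centroid: ȳ = ΣA·y / ΣA = 5.174419 cm.
Transfer each piece to the horizontal axis through the centroid using Ī + A·d² with d = y − 5.174419:
  flange: d = -3.874419 cm → contributes +566.9101 cm⁴
  web: d = 5.925581 cm → contributes +1408.861 cm⁴
Total I = 1975.771 cm⁴.
Radius of gyration: k = √(I/A) = √(1975.771 / 60.2) = 5.728885 cm.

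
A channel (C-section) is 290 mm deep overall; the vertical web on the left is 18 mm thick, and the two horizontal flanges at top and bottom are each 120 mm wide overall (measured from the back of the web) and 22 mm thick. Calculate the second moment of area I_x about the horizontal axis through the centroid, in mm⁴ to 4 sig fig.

I_x ≈ 1.174 × 10⁸ mm⁴

Treat the section as a set of non-overlapping primitives; coordinates are from the bounding-box lower-left.
Web: 18 × 290, A = 5 220 mm², y = 145 mm, Ī = 36 583 500 mm⁴.
Top flange (beyond web): 102 × 22, A = 2 244 mm², y = 279 mm, Ī = 90 508 mm⁴.
Bottom flange (beyond web): 102 × 22, A = 2 244 mm², y = 11 mm, Ī = 90 508 mm⁴.
By symmetry the centroid is at mid-height, ȳ = 145 mm.
Transfer each piece to the horizontal axis through the centroid using Ī + A·d² with d = y − 145:
  web: d = 0 mm → contributes +36 583 500 mm⁴
  top flange (beyond web): d = 134 mm → contributes +40 383 772 mm⁴
  bottom flange (beyond web): d = -134 mm → contributes +40 383 772 mm⁴
Total I = 117 351 044 mm⁴.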